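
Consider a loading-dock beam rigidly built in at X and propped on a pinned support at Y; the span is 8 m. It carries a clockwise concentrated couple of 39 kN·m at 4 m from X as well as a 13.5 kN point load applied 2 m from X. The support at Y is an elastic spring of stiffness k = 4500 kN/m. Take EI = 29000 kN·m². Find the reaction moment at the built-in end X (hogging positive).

M_X = 14.78 kN·m

Remove the prop at Y; the released (primary) structure is a cantilever built in at X.
Primary-structure tip deflection at Y by superposition:
  clockwise couple 39 at a = 4: M₀a(2L − a)/(2EI) = 936/EI
  point load 13.5 at a = 2: Pa²(3L − a)/(6EI) = 198/EI
  δ_0 = 1134/EI
Flexibility coefficient — unit upward force at Y: δ_{YY} = L³/(3EI) = 170.7/EI.
With EI = 29000 kN·m²: δ_0 = 0.039103 m and δ_{YY} = 0.005885 m/kN.
Compatibility — the spring shortens by R_Y/k under the reaction it provides: δ_0 − R_Y·δ_{YY} = R_Y/k. With 1/k = 0.000222 m/kN, R_Y = δ_0 / (δ_{YY} + 1/k) = 0.039103 / (0.005885 + 0.000222) = 6.403 kN.
Moment equilibrium about X: M_X = Σ(load moments about X) − R_Y·L = 66 − 6.403×8 = 14.78 kN·m.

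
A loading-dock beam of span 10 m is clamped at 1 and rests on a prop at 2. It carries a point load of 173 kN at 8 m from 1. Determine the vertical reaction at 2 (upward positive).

R_2 = 121.8 kN

Release the roller at 2. Primary structure: cantilever fixed at 1.
Downward deflection at the released point 2 due to the loads:
  point load 173 at a = 8: Pa²(3L − a)/(6EI) = 40597/EI
Tip deflection under a unit load at 2: L³/(3EI) = 333.3/EI.
The prop prevents deflection at 2: R_2 = δ_0/δ_{22} = 40597/333.3 = 121.8 kN.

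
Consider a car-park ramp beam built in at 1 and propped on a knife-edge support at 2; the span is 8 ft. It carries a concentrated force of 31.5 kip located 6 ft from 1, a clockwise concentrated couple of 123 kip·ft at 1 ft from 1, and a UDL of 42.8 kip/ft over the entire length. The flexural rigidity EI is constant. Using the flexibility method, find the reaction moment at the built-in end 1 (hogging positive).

Choose R_2 as the redundant. The primary structure is the cantilever fixed at 1.
Downward deflection at the released point 2 due to the loads:
  point load 31.5 at a = 6: Pa²(3L − a)/(6EI) = 3402/EI
  clockwise couple 123 at a = 1: M₀a(2L − a)/(2EI) = 922.5/EI
  UDL 42.8: wL⁴/(8EI) = 21914/EI
  δ_0 = 26238/EI
Flexibility coefficient — unit upward force at 2: δ_{22} = L³/(3EI) = 170.7/EI.
Compatibility at 2: δ_0 − R_2·δ_{22} = 0, so R_2 = 26238/170.7 = 153.7 kip.
Moment equilibrium about 1: M_1 = Σ(load moments about 1) − R_2·L = 1682 − 153.7×8 = 451.7 kip·ft.

M_1 = 451.7 kip·ft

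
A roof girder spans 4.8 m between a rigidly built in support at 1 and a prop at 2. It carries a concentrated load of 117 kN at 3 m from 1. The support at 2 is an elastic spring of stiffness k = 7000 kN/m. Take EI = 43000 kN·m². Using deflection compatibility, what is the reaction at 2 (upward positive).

Take the reaction at 2 as the redundant and release it; the primary structure is a cantilever fixed at 1.
Primary-structure tip deflection at 2 by superposition:
  point load 117 at a = 3: Pa²(3L − a)/(6EI) = 2001/EI
Tip deflection under a unit load at 2: L³/(3EI) = 36.86/EI.
With EI = 43000 kN·m²: δ_0 = 0.046528 m and δ_{22} = 0.000857 m/kN.
Compatibility — the spring shortens by R_2/k under the reaction it provides: δ_0 − R_2·δ_{22} = R_2/k. With 1/k = 0.000143 m/kN, R_2 = δ_0 / (δ_{22} + 1/k) = 0.046528 / (0.000857 + 0.000143) = 46.52 kN.

R_2 = 46.52 kN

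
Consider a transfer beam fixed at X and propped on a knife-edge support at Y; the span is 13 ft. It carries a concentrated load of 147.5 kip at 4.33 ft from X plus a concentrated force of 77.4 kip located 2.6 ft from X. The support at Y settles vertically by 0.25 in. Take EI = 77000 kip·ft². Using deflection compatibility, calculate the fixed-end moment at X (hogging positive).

M_X = 528.4 kip·ft

Take the reaction at Y as the redundant and release it; the primary structure is a cantilever fixed at X.
Free-end deflection of the primary structure under the applied loading (downward +):
  point load 147.5 at a = 4.33: Pa²(3L − a)/(6EI) = 15980/EI
  point load 77.4 at a = 2.6: Pa²(3L − a)/(6EI) = 3174/EI
  δ_0 = 19154/EI
Tip deflection under a unit load at Y: L³/(3EI) = 732.3/EI.
With EI = 77000 kip·ft²: δ_0 = 0.24875 ft and δ_{YY} = 0.009511 ft/kip.
Compatibility — the beam at Y must follow the support down by 0.02083 ft: δ_0 − R_Y·δ_{YY} = 0.02083, so R_Y = (0.24875 − 0.02083)/0.009511 = 23.96 kip.
Moment equilibrium about X: M_X = Σ(load moments about X) − R_Y·L = 839.9 − 23.96×13 = 528.4 kip·ft.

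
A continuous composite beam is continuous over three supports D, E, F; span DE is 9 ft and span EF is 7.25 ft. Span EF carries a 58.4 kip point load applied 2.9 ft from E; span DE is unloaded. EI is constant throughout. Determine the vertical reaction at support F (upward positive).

R_F = 18.36 kip

Release continuity at E by inserting a hinge; the redundant is the internal moment M_E. The primary structure is two simply-supported spans DE and EF.
Rotations at E on the released spans (each span's end-slope, ×1/EI):
  span EF: point load 58.4 at a = 2.9: Pab(L + b)/(6LEI) = 196.5/EI
  relative rotation θ_0 = (0 + 196.5)/EI = 196.5/EI
A unit hogging moment at E produces rotation L₁/(3EI) + L₂/(3EI) = 5.417/EI.
Slope continuity at E: θ_0 = M_E·5.417/EI, so M_E = 196.5/5.417 = 36.27 kip·ft (hogging).
Span EF, ΣM about F: R_E^{EF}·7.25 = 254 + 36.27, so R_E^{EF} = 40.04 kip and R_F = 58.4 − 40.04 = 18.36 kip.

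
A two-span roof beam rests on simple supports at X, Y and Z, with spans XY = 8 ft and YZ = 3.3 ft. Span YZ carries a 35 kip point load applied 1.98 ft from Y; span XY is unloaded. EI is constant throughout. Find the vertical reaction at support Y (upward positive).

R_Y = 16.43 kip

Release continuity at Y by inserting a hinge; the redundant is the internal moment M_Y. The primary structure is two simply-supported spans XY and YZ.
End slopes at the hinge Y, treating each span as simply supported:
  span YZ: point load 35 at a = 1.98: Pab(L + b)/(6LEI) = 21.34/EI
  relative rotation θ_0 = (0 + 21.34)/EI = 21.34/EI
A unit hogging moment at Y produces rotation L₁/(3EI) + L₂/(3EI) = 3.767/EI.
Compatibility: M_Y·(L₁+L₂)/(3EI) = θ_0, giving M_Y = 5.667 kip·ft (hogging).
Span XY, ΣM about X with M_Y applied at Y: R_Y^{XY}·8 = 0 + 5.667, so R_Y^{XY} = 0.7083 kip and R_X = 0 − 0.7083 = -0.7083 kip.
Span YZ, ΣM about Z: R_Y^{YZ}·3.3 = 46.2 + 5.667, so R_Y^{YZ} = 15.72 kip and R_Z = 35 − 15.72 = 19.28 kip.
R_Y = 0.7083 + 15.72 = 16.43 kip.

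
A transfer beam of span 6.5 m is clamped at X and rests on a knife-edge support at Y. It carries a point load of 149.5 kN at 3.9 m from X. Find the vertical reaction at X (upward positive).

Choose R_Y as the redundant. The primary structure is the cantilever fixed at X.
Primary-structure tip deflection at Y by superposition:
  point load 149.5 at a = 3.9: Pa²(3L − a)/(6EI) = 5912/EI
Flexibility coefficient — unit upward force at Y: δ_{YY} = L³/(3EI) = 91.54/EI.
Compatibility at Y: δ_0 − R_Y·δ_{YY} = 0, so R_Y = 5912/91.54 = 64.58 kN.
Vertical equilibrium: R_X = ΣP − R_Y = 149.5 − 64.58 = 84.92 kN.

R_X = 84.92 kN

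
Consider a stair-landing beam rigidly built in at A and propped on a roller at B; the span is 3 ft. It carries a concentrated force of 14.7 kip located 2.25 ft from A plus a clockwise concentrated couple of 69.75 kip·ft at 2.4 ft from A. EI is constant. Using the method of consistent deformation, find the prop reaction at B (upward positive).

R_B = 42.78 kip

Release the roller at B. Primary structure: cantilever fixed at A.
Free-end deflection of the primary structure under the applied loading (downward +):
  point load 14.7 at a = 2.25: Pa²(3L − a)/(6EI) = 83.72/EI
  clockwise couple 69.75 at a = 2.4: M₀a(2L − a)/(2EI) = 301.3/EI
  δ_0 = 385/EI
Tip deflection under a unit load at B: L³/(3EI) = 9/EI.
Compatibility at B: δ_0 − R_B·δ_{BB} = 0, so R_B = 385/9 = 42.78 kip.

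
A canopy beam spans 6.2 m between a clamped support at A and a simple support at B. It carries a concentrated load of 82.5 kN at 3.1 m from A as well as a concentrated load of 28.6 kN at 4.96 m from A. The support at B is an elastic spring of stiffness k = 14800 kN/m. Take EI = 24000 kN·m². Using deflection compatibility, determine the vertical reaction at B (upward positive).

R_B = 45 kN

Remove the prop at B; the released (primary) structure is a cantilever built in at A.
Free-end deflection of the primary structure under the applied loading (downward +):
  point load 82.5 at a = 3.1: Pa²(3L − a)/(6EI) = 2048/EI
  point load 28.6 at a = 4.96: Pa²(3L − a)/(6EI) = 1600/EI
  δ_0 = 3648/EI
Tip deflection under a unit load at B: L³/(3EI) = 79.44/EI.
With EI = 24000 kN·m²: δ_0 = 0.15199 m and δ_{BB} = 0.00331 m/kN.
Compatibility — the spring shortens by R_B/k under the reaction it provides: δ_0 − R_B·δ_{BB} = R_B/k. With 1/k = 0.000068 m/kN, R_B = δ_0 / (δ_{BB} + 1/k) = 0.15199 / (0.00331 + 0.000068) = 45 kN.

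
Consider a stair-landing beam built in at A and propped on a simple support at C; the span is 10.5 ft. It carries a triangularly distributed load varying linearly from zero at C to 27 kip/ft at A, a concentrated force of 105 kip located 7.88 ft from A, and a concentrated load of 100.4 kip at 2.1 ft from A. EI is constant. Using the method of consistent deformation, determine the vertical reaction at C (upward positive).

Choose R_C as the redundant. The primary structure is the cantilever fixed at A.
Free-end deflection of the primary structure under the applied loading (downward +):
  triangular load, peak 27 at the fixed end: w₀L⁴/(30EI) = 10940/EI
  point load 105 at a = 7.88: Pa²(3L − a)/(6EI) = 25667/EI
  point load 100.4 at a = 2.1: Pa²(3L − a)/(6EI) = 2170/EI
  δ_0 = 38776/EI
Flexibility coefficient — unit upward force at C: δ_{CC} = L³/(3EI) = 385.9/EI.
Compatibility at C: δ_0 − R_C·δ_{CC} = 0, so R_C = 38776/385.9 = 100.5 kip.

R_C = 100.5 kip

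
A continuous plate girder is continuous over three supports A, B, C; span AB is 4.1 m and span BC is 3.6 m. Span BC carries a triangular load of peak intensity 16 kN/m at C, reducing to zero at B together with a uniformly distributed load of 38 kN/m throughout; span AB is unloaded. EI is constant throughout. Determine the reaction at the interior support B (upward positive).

R_B = 95.96 kN

Insert a hinge at B; M_B is the redundant, and each span becomes simply supported.
Rotations at B on the released spans (each span's end-slope, ×1/EI):
  span BC: triangular load, peak 16: 7w₀L³/(360EI) = 14.52/EI
  span BC: UDL 38: wL³/(24EI) = 73.87/EI
  relative rotation θ_0 = (0 + 88.39)/EI = 88.39/EI
A unit hogging moment at B produces rotation L₁/(3EI) + L₂/(3EI) = 2.567/EI.
Slope continuity at B: θ_0 = M_B·2.567/EI, so M_B = 88.39/2.567 = 34.44 kN·m (hogging).
Span AB, ΣM about A with M_B applied at B: R_B^{AB}·4.1 = 0 + 34.44, so R_B^{AB} = 8.399 kN and R_A = 0 − 8.399 = -8.399 kN.
Span BC, ΣM about C: R_B^{BC}·3.6 = 280.8 + 34.44, so R_B^{BC} = 87.57 kN and R_C = 165.6 − 87.57 = 78.03 kN.
R_B = 8.399 + 87.57 = 95.96 kN.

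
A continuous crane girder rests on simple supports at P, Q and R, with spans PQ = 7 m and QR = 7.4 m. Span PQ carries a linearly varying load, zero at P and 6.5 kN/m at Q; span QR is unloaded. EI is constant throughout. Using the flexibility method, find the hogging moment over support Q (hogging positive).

Release continuity at Q by inserting a hinge; the redundant is the internal moment M_Q. The primary structure is two simply-supported spans PQ and QR.
End slopes at the hinge Q, treating each span as simply supported:
  span PQ: triangular load, peak 6.5: w₀L³/(45EI) = 49.54/EI
  relative rotation θ_0 = (49.54 + 0)/EI = 49.54/EI
A unit hogging moment at Q produces rotation L₁/(3EI) + L₂/(3EI) = 4.8/EI.
Slope continuity at Q: θ_0 = M_Q·4.8/EI, so M_Q = 49.54/4.8 = 10.32 kN·m (hogging).

M_Q = 10.32 kN·m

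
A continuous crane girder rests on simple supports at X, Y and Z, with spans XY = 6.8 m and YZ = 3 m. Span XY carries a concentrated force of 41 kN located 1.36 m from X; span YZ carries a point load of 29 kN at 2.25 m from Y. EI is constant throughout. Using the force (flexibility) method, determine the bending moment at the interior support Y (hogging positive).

Take M_Y as the redundant. Released structure: two simple spans XY and YZ with a hinge at Y.
Rotations at Y on the released spans (each span's end-slope, ×1/EI):
  span XY: point load 41 at a = 1.36: Pab(L + a)/(6LEI) = 60.67/EI
  span YZ: point load 29 at a = 2.25: Pab(L + b)/(6LEI) = 10.2/EI
  relative rotation θ_0 = (60.67 + 10.2)/EI = 70.86/EI
A unit hogging moment at Y produces rotation L₁/(3EI) + L₂/(3EI) = 3.267/EI.
Compatibility: M_Y·(L₁+L₂)/(3EI) = θ_0, giving M_Y = 21.69 kN·m (hogging).

M_Y = 21.69 kN·m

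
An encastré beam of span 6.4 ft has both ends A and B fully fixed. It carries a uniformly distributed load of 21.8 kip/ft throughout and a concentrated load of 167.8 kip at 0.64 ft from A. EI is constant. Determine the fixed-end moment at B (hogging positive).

Release both end moments; the primary structure is a simply-supported span AB with redundants M_A and M_B.
Simple-span end rotations at A and B under the given loads:
  at A: UDL 21.8: wL³/(24EI) = 238.1/EI
  at B: UDL 21.8: wL³/(24EI) = 238.1/EI
  at A: point load 167.8 at a = 0.64: Pab(L + b)/(6LEI) = 195.9/EI
  at B: point load 167.8 at a = 0.64: Pab(L + a)/(6LEI) = 113.4/EI
  θ_A0 = 434/EI,  θ_B0 = 351.5/EI
Flexibility coefficients: a unit moment at one end gives L/(3EI) there and L/(6EI) at the far end, so f₁₁ = f₂₂ = 2.133/EI and f₁₂ = f₂₁ = 1.067/EI.
Compatibility — zero rotation at each built-in end:
  2.133 M_A + 1.067 M_B = 434
  1.067 M_A + 2.133 M_B = 351.5
Solving the pair gives M_A = 161.4 kip·ft and M_B = 84.08 kip·ft (hogging).

M_B = 84.08 kip·ft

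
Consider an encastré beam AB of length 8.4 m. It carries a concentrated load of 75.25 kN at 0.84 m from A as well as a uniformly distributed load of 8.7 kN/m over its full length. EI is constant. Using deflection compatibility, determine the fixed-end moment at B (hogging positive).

M_B = 56.84 kN·m

Take the two fixed-end moments M_A, M_B as redundants; the released structure is the simple span AB.
On the primary (simply-supported) span, the end slopes from the loading are:
  at A: point load 75.25 at a = 0.84: Pab(L + b)/(6LEI) = 151.3/EI
  at B: point load 75.25 at a = 0.84: Pab(L + a)/(6LEI) = 87.61/EI
  at A: UDL 8.7: wL³/(24EI) = 214.9/EI
  at B: UDL 8.7: wL³/(24EI) = 214.9/EI
  θ_A0 = 366.2/EI,  θ_B0 = 302.5/EI
Flexibility coefficients: a unit moment at one end gives L/(3EI) there and L/(6EI) at the far end, so f₁₁ = f₂₂ = 2.8/EI and f₁₂ = f₂₁ = 1.4/EI.
Compatibility — zero rotation at each built-in end:
  2.8 M_A + 1.4 M_B = 366.2
  1.4 M_A + 2.8 M_B = 302.5
Solving the pair gives M_A = 102.4 kN·m and M_B = 56.84 kN·m (hogging).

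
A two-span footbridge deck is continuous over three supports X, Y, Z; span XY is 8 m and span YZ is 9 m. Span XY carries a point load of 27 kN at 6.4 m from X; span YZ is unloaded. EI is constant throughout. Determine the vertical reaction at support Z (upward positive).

R_Z = -1.626 kN

Take M_Y as the redundant. Released structure: two simple spans XY and YZ with a hinge at Y.
Rotations at Y on the released spans (each span's end-slope, ×1/EI):
  span XY: point load 27 at a = 6.4: Pab(L + a)/(6LEI) = 82.94/EI
  relative rotation θ_0 = (82.94 + 0)/EI = 82.94/EI
A unit hogging moment at Y produces rotation L₁/(3EI) + L₂/(3EI) = 5.667/EI.
Slope continuity at Y: θ_0 = M_Y·5.667/EI, so M_Y = 82.94/5.667 = 14.64 kN·m (hogging).
Span YZ, ΣM about Z: R_Y^{YZ}·9 = 0 + 14.64, so R_Y^{YZ} = 1.626 kN and R_Z = 0 − 1.626 = -1.626 kN.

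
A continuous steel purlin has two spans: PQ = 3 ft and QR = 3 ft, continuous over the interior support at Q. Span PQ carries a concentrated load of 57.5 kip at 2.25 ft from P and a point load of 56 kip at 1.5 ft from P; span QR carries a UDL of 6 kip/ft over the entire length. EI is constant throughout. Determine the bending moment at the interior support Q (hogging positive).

M_Q = 33.28 kip·ft

Take M_Q as the redundant. Released structure: two simple spans PQ and QR with a hinge at Q.
Discontinuity in slope at Q on the released structure — sum the simple-span end rotations:
  span PQ: point load 57.5 at a = 2.25: Pab(L + a)/(6LEI) = 28.3/EI
  span PQ: point load 56 at a = 1.5: Pab(L + a)/(6LEI) = 31.5/EI
  span QR: UDL 6: wL³/(24EI) = 6.75/EI
  relative rotation θ_0 = (59.8 + 6.75)/EI = 66.55/EI
A unit hogging moment at Q produces rotation L₁/(3EI) + L₂/(3EI) = 2/EI.
Slope continuity at Q: θ_0 = M_Q·2/EI, so M_Q = 66.55/2 = 33.28 kip·ft (hogging).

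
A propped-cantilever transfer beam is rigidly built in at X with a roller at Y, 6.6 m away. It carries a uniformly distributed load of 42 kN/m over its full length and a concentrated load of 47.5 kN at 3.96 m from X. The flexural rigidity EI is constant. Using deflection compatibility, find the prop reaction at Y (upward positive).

R_Y = 124.5 kN

Remove the prop at Y; the released (primary) structure is a cantilever built in at X.
Primary-structure tip deflection at Y by superposition:
  UDL 42: wL⁴/(8EI) = 9962/EI
  point load 47.5 at a = 3.96: Pa²(3L − a)/(6EI) = 1966/EI
  δ_0 = 11928/EI
Tip deflection under a unit load at Y: L³/(3EI) = 95.83/EI.
The prop prevents deflection at Y: R_Y = δ_0/δ_{YY} = 11928/95.83 = 124.5 kN.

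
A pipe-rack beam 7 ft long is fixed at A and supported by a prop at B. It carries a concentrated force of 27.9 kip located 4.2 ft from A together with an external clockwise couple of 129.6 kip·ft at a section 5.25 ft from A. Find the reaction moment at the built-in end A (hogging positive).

M_A = -19.84 kip·ft

Choose R_B as the redundant. The primary structure is the cantilever fixed at A.
Downward deflection at the released point B due to the loads:
  point load 27.9 at a = 4.2: Pa²(3L − a)/(6EI) = 1378/EI
  clockwise couple 129.6 at a = 5.25: M₀a(2L − a)/(2EI) = 2977/EI
  δ_0 = 4355/EI
Tip deflection under a unit load at B: L³/(3EI) = 114.3/EI.
Compatibility at B: δ_0 − R_B·δ_{BB} = 0, so R_B = 4355/114.3 = 38.09 kip.
Moment equilibrium about A: M_A = Σ(load moments about A) − R_B·L = 246.8 − 38.09×7 = -19.84 kip·ft.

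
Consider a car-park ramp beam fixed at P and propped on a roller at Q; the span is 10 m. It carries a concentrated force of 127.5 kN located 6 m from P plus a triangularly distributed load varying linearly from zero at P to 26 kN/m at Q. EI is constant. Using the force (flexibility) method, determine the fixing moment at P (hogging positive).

Remove the prop at Q; the released (primary) structure is a cantilever built in at P.
Primary-structure tip deflection at Q by superposition:
  point load 127.5 at a = 6: Pa²(3L − a)/(6EI) = 18360/EI
  triangular load, peak 26 at the free end: 11w₀L⁴/(120EI) = 23833/EI
  δ_0 = 42193/EI
Tip deflection under a unit load at Q: L³/(3EI) = 333.3/EI.
The prop prevents deflection at Q: R_Q = δ_0/δ_{QQ} = 42193/333.3 = 126.6 kN.
Moment equilibrium about P: M_P = Σ(load moments about P) − R_Q·L = 1632 − 126.6×10 = 365.9 kN·m.

M_P = 365.9 kN·m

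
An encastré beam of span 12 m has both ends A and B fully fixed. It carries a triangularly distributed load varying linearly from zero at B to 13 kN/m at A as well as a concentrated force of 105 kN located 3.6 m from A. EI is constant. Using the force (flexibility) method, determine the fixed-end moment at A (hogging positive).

M_A = 278.8 kN·m

Release both end moments; the primary structure is a simply-supported span AB with redundants M_A and M_B.
On the primary (simply-supported) span, the end slopes from the loading are:
  at A: triangular load, peak 13: w₀L³/(45EI) = 499.2/EI
  at B: triangular load, peak 13: 7w₀L³/(360EI) = 436.8/EI
  at A: point load 105 at a = 3.6: Pab(L + b)/(6LEI) = 899.6/EI
  at B: point load 105 at a = 3.6: Pab(L + a)/(6LEI) = 688/EI
  θ_A0 = 1399/EI,  θ_B0 = 1125/EI
Flexibility coefficients: a unit moment at one end gives L/(3EI) there and L/(6EI) at the far end, so f₁₁ = f₂₂ = 4/EI and f₁₂ = f₂₁ = 2/EI.
Compatibility — zero rotation at each built-in end:
  4 M_A + 2 M_B = 1399
  2 M_A + 4 M_B = 1125
Solving the pair gives M_A = 278.8 kN·m and M_B = 141.8 kN·m (hogging).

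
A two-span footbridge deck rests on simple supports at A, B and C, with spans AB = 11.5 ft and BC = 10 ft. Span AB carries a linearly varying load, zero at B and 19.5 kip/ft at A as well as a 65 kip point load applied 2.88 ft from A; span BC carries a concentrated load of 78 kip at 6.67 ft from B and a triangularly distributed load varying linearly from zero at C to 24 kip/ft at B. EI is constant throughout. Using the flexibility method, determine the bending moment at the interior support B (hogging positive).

M_B = 255.5 kip·ft

Release continuity at B by inserting a hinge; the redundant is the internal moment M_B. The primary structure is two simply-supported spans AB and BC.
Discontinuity in slope at B on the released structure — sum the simple-span end rotations:
  span AB: triangular load, peak 19.5: 7w₀L³/(360EI) = 576.7/EI
  span AB: point load 65 at a = 2.88: Pab(L + a)/(6LEI) = 336.3/EI
  span BC: point load 78 at a = 6.67: Pab(L + b)/(6LEI) = 384.9/EI
  span BC: triangular load, peak 24: w₀L³/(45EI) = 533.3/EI
  relative rotation θ_0 = (913 + 918.2)/EI = 1831/EI
A unit hogging moment at B produces rotation L₁/(3EI) + L₂/(3EI) = 7.167/EI.
Compatibility: M_B·(L₁+L₂)/(3EI) = θ_0, giving M_B = 255.5 kip·ft (hogging).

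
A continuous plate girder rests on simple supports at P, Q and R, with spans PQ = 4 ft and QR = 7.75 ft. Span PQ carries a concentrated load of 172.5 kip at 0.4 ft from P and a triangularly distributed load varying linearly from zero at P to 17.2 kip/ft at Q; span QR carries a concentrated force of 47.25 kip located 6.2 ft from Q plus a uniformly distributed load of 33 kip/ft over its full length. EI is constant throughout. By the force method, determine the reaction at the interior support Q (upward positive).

Take M_Q as the redundant. Released structure: two simple spans PQ and QR with a hinge at Q.
End slopes at the hinge Q, treating each span as simply supported:
  span PQ: point load 172.5 at a = 0.4: Pab(L + a)/(6LEI) = 45.54/EI
  span PQ: triangular load, peak 17.2: w₀L³/(45EI) = 24.46/EI
  span QR: point load 47.25 at a = 6.2: Pab(L + b)/(6LEI) = 90.81/EI
  span QR: UDL 33: wL³/(24EI) = 640/EI
  relative rotation θ_0 = (70 + 730.9)/EI = 800.9/EI
A unit hogging moment at Q produces rotation L₁/(3EI) + L₂/(3EI) = 3.917/EI.
Compatibility: M_Q·(L₁+L₂)/(3EI) = θ_0, giving M_Q = 204.5 kip·ft (hogging).
Span PQ, ΣM about P with M_Q applied at Q: R_Q^{PQ}·4 = 160.7 + 204.5, so R_Q^{PQ} = 91.3 kip and R_P = 206.9 − 91.3 = 115.6 kip.
Span QR, ΣM about R: R_Q^{QR}·7.75 = 1064 + 204.5, so R_Q^{QR} = 163.7 kip and R_R = 303 − 163.7 = 139.3 kip.
R_Q = 91.3 + 163.7 = 255 kip.

R_Q = 255 kip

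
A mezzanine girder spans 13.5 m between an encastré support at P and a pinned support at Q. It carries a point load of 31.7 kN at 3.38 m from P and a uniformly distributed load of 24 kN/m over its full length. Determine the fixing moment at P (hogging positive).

Remove the prop at Q; the released (primary) structure is a cantilever built in at P.
Primary-structure tip deflection at Q by superposition:
  point load 31.7 at a = 3.38: Pa²(3L − a)/(6EI) = 2241/EI
  UDL 24: wL⁴/(8EI) = 99645/EI
  δ_0 = 101886/EI
Tip deflection under a unit load at Q: L³/(3EI) = 820.1/EI.
Compatibility at Q: δ_0 − R_Q·δ_{QQ} = 0, so R_Q = 101886/820.1 = 124.2 kN.
Moment equilibrium about P: M_P = Σ(load moments about P) − R_Q·L = 2294 − 124.2×13.5 = 617 kN·m.

M_P = 617 kN·m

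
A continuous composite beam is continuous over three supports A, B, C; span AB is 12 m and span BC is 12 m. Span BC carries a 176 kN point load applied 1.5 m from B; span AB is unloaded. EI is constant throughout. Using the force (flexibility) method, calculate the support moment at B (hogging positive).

Insert a hinge at B; M_B is the redundant, and each span becomes simply supported.
End slopes at the hinge B, treating each span as simply supported:
  span BC: point load 176 at a = 1.5: Pab(L + b)/(6LEI) = 866.2/EI
  relative rotation θ_0 = (0 + 866.2)/EI = 866.2/EI
A unit hogging moment at B produces rotation L₁/(3EI) + L₂/(3EI) = 8/EI.
Compatibility: M_B·(L₁+L₂)/(3EI) = θ_0, giving M_B = 108.3 kN·m (hogging).

M_B = 108.3 kN·m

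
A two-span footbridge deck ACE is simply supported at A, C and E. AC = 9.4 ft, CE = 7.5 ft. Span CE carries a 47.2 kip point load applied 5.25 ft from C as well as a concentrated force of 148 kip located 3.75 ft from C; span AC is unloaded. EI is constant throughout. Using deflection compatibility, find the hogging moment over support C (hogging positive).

M_C = 113.8 kip·ft

Insert a hinge at C; M_C is the redundant, and each span becomes simply supported.
End slopes at the hinge C, treating each span as simply supported:
  span CE: point load 47.2 at a = 5.25: Pab(L + b)/(6LEI) = 120.8/EI
  span CE: point load 148 at a = 3.75: Pab(L + b)/(6LEI) = 520.3/EI
  relative rotation θ_0 = (0 + 641.1)/EI = 641.1/EI
A unit hogging moment at C produces rotation L₁/(3EI) + L₂/(3EI) = 5.633/EI.
Compatibility: M_C·(L₁+L₂)/(3EI) = θ_0, giving M_C = 113.8 kip·ft (hogging).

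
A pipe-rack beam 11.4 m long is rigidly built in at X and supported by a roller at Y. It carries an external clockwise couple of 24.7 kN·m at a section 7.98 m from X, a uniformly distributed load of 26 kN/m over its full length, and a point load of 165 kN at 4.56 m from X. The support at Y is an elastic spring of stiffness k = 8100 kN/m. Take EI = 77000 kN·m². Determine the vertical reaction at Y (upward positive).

Remove the prop at Y; the released (primary) structure is a cantilever built in at X.
Primary-structure tip deflection at Y by superposition:
  clockwise couple 24.7 at a = 7.98: M₀a(2L − a)/(2EI) = 1461/EI
  UDL 26: wL⁴/(8EI) = 54891/EI
  point load 165 at a = 4.56: Pa²(3L − a)/(6EI) = 16949/EI
  δ_0 = 73301/EI
Flexibility coefficient — unit upward force at Y: δ_{YY} = L³/(3EI) = 493.8/EI.
With EI = 77000 kN·m²: δ_0 = 0.95196 m and δ_{YY} = 0.006414 m/kN.
Compatibility — the spring shortens by R_Y/k under the reaction it provides: δ_0 − R_Y·δ_{YY} = R_Y/k. With 1/k = 0.000123 m/kN, R_Y = δ_0 / (δ_{YY} + 1/k) = 0.95196 / (0.006414 + 0.000123) = 145.6 kN.

R_Y = 145.6 kN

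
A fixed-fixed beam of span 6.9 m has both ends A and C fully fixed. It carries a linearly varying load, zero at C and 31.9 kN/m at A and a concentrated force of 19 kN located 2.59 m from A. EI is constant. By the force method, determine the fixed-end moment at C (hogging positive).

M_C = 62.16 kN·m

Take the two fixed-end moments M_A, M_C as redundants; the released structure is the simple span AC.
Simple-span end rotations at A and C under the given loads:
  at A: triangular load, peak 31.9: w₀L³/(45EI) = 232.9/EI
  at C: triangular load, peak 31.9: 7w₀L³/(360EI) = 203.8/EI
  at A: point load 19 at a = 2.59: Pab(L + b)/(6LEI) = 57.43/EI
  at C: point load 19 at a = 2.59: Pab(L + a)/(6LEI) = 48.62/EI
  θ_A0 = 290.3/EI,  θ_C0 = 252.4/EI
Flexibility coefficients: a unit moment at one end gives L/(3EI) there and L/(6EI) at the far end, so f₁₁ = f₂₂ = 2.3/EI and f₁₂ = f₂₁ = 1.15/EI.
Compatibility — zero rotation at each built-in end:
  2.3 M_A + 1.15 M_C = 290.3
  1.15 M_A + 2.3 M_C = 252.4
Solving the pair gives M_A = 95.14 kN·m and M_C = 62.16 kN·m (hogging).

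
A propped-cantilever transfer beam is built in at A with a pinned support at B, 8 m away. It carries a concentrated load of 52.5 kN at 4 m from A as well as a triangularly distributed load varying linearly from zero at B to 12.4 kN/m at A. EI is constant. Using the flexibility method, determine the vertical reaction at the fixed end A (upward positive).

R_A = 75.77 kN

Take the reaction at B as the redundant and release it; the primary structure is a cantilever fixed at A.
Free-end deflection of the primary structure under the applied loading (downward +):
  point load 52.5 at a = 4: Pa²(3L − a)/(6EI) = 2800/EI
  triangular load, peak 12.4 at the fixed end: w₀L⁴/(30EI) = 1693/EI
  δ_0 = 4493/EI
Flexibility coefficient — unit upward force at B: δ_{BB} = L³/(3EI) = 170.7/EI.
The prop prevents deflection at B: R_B = δ_0/δ_{BB} = 4493/170.7 = 26.33 kN.
Vertical equilibrium: R_A = ΣP − R_B = 102.1 − 26.33 = 75.77 kN.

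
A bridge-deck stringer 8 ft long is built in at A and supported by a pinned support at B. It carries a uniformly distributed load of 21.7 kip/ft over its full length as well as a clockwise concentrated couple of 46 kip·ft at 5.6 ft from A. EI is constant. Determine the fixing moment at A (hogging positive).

Release the roller at B. Primary structure: cantilever fixed at A.
Deflection at B on the released cantilever, summing each load's contribution:
  UDL 21.7: wL⁴/(8EI) = 11110/EI
  clockwise couple 46 at a = 5.6: M₀a(2L − a)/(2EI) = 1340/EI
  δ_0 = 12450/EI
Flexibility coefficient — unit upward force at B: δ_{BB} = L³/(3EI) = 170.7/EI.
The prop prevents deflection at B: R_B = δ_0/δ_{BB} = 12450/170.7 = 72.95 kip.
Moment equilibrium about A: M_A = Σ(load moments about A) − R_B·L = 740.4 − 72.95×8 = 156.8 kip·ft.

M_A = 156.8 kip·ft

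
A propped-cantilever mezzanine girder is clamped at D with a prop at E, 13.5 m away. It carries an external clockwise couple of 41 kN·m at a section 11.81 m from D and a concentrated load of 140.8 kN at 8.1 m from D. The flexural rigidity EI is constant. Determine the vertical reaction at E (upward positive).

Remove the prop at E; the released (primary) structure is a cantilever built in at D.
Deflection at E on the released cantilever, summing each load's contribution:
  clockwise couple 41 at a = 11.81: M₀a(2L − a)/(2EI) = 3678/EI
  point load 140.8 at a = 8.1: Pa²(3L − a)/(6EI) = 49885/EI
  δ_0 = 53562/EI
Flexibility coefficient — unit upward force at E: δ_{EE} = L³/(3EI) = 820.1/EI.
Compatibility at E: δ_0 − R_E·δ_{EE} = 0, so R_E = 53562/820.1 = 65.31 kN.

R_E = 65.31 kN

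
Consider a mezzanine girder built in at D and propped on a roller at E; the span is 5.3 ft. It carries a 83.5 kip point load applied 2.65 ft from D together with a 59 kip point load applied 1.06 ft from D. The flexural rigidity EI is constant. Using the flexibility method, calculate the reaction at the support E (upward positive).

R_E = 29.4 kip

Release the roller at E. Primary structure: cantilever fixed at D.
Free-end deflection of the primary structure under the applied loading (downward +):
  point load 83.5 at a = 2.65: Pa²(3L − a)/(6EI) = 1295/EI
  point load 59 at a = 1.06: Pa²(3L − a)/(6EI) = 164/EI
  δ_0 = 1459/EI
Flexibility coefficient — unit upward force at E: δ_{EE} = L³/(3EI) = 49.63/EI.
The prop prevents deflection at E: R_E = δ_0/δ_{EE} = 1459/49.63 = 29.4 kip.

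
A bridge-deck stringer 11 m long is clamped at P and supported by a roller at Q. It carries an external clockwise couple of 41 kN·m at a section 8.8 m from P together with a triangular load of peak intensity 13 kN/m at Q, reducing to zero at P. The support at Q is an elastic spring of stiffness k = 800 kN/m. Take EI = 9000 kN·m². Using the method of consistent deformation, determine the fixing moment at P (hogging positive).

Take the reaction at Q as the redundant and release it; the primary structure is a cantilever fixed at P.
Primary-structure tip deflection at Q by superposition:
  clockwise couple 41 at a = 8.8: M₀a(2L − a)/(2EI) = 2381/EI
  triangular load, peak 13 at the free end: 11w₀L⁴/(120EI) = 17447/EI
  δ_0 = 19828/EI
Tip deflection under a unit load at Q: L³/(3EI) = 443.7/EI.
With EI = 9000 kN·m²: δ_0 = 2.2032 m and δ_{QQ} = 0.049296 m/kN.
Compatibility — the spring shortens by R_Q/k under the reaction it provides: δ_0 − R_Q·δ_{QQ} = R_Q/k. With 1/k = 0.00125 m/kN, R_Q = δ_0 / (δ_{QQ} + 1/k) = 2.2032 / (0.049296 + 0.00125) = 43.59 kN.
Moment equilibrium about P: M_P = Σ(load moments about P) − R_Q·L = 565.3 − 43.59×11 = 85.88 kN·m.

M_P = 85.88 kN·m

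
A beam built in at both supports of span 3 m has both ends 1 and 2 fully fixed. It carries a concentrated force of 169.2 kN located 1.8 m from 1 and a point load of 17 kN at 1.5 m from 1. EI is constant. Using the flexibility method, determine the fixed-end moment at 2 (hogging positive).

Take the two fixed-end moments M_1, M_2 as redundants; the released structure is the simple span 12.
End rotations of the released simple span under the applied load (×1/EI):
  at 1: point load 169.2 at a = 1.8: Pab(L + b)/(6LEI) = 85.28/EI
  at 2: point load 169.2 at a = 1.8: Pab(L + a)/(6LEI) = 97.46/EI
  at 1: point load 17 at a = 1.5: Pab(L + b)/(6LEI) = 9.562/EI
  at 2: point load 17 at a = 1.5: Pab(L + a)/(6LEI) = 9.562/EI
  θ_10 = 94.84/EI,  θ_20 = 107/EI
Flexibility coefficients: a unit moment at one end gives L/(3EI) there and L/(6EI) at the far end, so f₁₁ = f₂₂ = 1/EI and f₁₂ = f₂₁ = 0.5/EI.
Compatibility — zero rotation at each built-in end:
  1 M_1 + 0.5 M_2 = 94.84
  0.5 M_1 + 1 M_2 = 107
Solving the pair gives M_1 = 55.1 kN·m and M_2 = 79.47 kN·m (hogging).

M_2 = 79.47 kN·m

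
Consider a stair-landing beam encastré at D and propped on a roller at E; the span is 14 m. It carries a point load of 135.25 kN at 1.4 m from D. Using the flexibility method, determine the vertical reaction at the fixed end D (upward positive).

Release the roller at E. Primary structure: cantilever fixed at D.
Primary-structure tip deflection at E by superposition:
  point load 135.25 at a = 1.4: Pa²(3L − a)/(6EI) = 1794/EI
Flexibility coefficient — unit upward force at E: δ_{EE} = L³/(3EI) = 914.7/EI.
Compatibility at E: δ_0 − R_E·δ_{EE} = 0, so R_E = 1794/914.7 = 1.961 kN.
Vertical equilibrium: R_D = ΣP − R_E = 135.2 − 1.961 = 133.3 kN.

R_D = 133.3 kN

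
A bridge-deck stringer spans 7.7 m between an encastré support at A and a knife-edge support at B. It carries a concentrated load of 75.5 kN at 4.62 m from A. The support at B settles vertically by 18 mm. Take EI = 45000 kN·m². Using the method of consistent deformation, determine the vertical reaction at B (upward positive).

R_B = 27.29 kN

Release the roller at B. Primary structure: cantilever fixed at A.
Downward deflection at the released point B due to the loads:
  point load 75.5 at a = 4.62: Pa²(3L − a)/(6EI) = 4963/EI
Tip deflection under a unit load at B: L³/(3EI) = 152.2/EI.
With EI = 45000 kN·m²: δ_0 = 0.1103 m and δ_{BB} = 0.003382 m/kN.
Compatibility — the beam at B must follow the support down by 0.018 m: δ_0 − R_B·δ_{BB} = 0.018, so R_B = (0.1103 − 0.018)/0.003382 = 27.29 kN.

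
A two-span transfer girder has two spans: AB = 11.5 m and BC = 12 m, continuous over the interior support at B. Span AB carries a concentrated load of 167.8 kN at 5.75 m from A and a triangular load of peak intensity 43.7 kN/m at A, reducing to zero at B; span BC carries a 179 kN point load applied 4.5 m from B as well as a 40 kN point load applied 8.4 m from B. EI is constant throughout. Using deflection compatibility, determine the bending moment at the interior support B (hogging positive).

Take M_B as the redundant. Released structure: two simple spans AB and BC with a hinge at B.
Rotations at B on the released spans (each span's end-slope, ×1/EI):
  span AB: point load 167.8 at a = 5.75: Pab(L + a)/(6LEI) = 1387/EI
  span AB: triangular load, peak 43.7: 7w₀L³/(360EI) = 1292/EI
  span BC: point load 179 at a = 4.5: Pab(L + b)/(6LEI) = 1636/EI
  span BC: point load 40 at a = 8.4: Pab(L + b)/(6LEI) = 262.1/EI
  relative rotation θ_0 = (2679 + 1898)/EI = 4578/EI
A unit hogging moment at B produces rotation L₁/(3EI) + L₂/(3EI) = 7.833/EI.
Compatibility: M_B·(L₁+L₂)/(3EI) = θ_0, giving M_B = 584.4 kN·m (hogging).

M_B = 584.4 kN·m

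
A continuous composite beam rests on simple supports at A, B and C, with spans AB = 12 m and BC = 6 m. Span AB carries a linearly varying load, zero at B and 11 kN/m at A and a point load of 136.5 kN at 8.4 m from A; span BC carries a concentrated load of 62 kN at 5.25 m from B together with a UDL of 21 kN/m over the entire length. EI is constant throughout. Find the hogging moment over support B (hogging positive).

Take M_B as the redundant. Released structure: two simple spans AB and BC with a hinge at B.
End slopes at the hinge B, treating each span as simply supported:
  span AB: triangular load, peak 11: 7w₀L³/(360EI) = 369.6/EI
  span AB: point load 136.5 at a = 8.4: Pab(L + a)/(6LEI) = 1170/EI
  span BC: point load 62 at a = 5.25: Pab(L + b)/(6LEI) = 45.77/EI
  span BC: UDL 21: wL³/(24EI) = 189/EI
  relative rotation θ_0 = (1539 + 234.8)/EI = 1774/EI
A unit hogging moment at B produces rotation L₁/(3EI) + L₂/(3EI) = 6/EI.
Compatibility: M_B·(L₁+L₂)/(3EI) = θ_0, giving M_B = 295.7 kN·m (hogging).

M_B = 295.7 kN·m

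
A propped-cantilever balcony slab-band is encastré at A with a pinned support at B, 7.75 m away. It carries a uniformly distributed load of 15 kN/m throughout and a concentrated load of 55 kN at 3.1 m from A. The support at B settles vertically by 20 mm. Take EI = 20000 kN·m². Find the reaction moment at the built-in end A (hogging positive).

M_A = 214.4 kN·m

Remove the prop at B; the released (primary) structure is a cantilever built in at A.
Primary-structure tip deflection at B by superposition:
  UDL 15: wL⁴/(8EI) = 6764/EI
  point load 55 at a = 3.1: Pa²(3L − a)/(6EI) = 1775/EI
  δ_0 = 8539/EI
Flexibility coefficient — unit upward force at B: δ_{BB} = L³/(3EI) = 155.2/EI.
With EI = 20000 kN·m²: δ_0 = 0.42696 m and δ_{BB} = 0.007758 m/kN.
Compatibility — the beam at B must follow the support down by 0.02 m: δ_0 − R_B·δ_{BB} = 0.02, so R_B = (0.42696 − 0.02)/0.007758 = 52.46 kN.
Moment equilibrium about A: M_A = Σ(load moments about A) − R_B·L = 621 − 52.46×7.75 = 214.4 kN·m.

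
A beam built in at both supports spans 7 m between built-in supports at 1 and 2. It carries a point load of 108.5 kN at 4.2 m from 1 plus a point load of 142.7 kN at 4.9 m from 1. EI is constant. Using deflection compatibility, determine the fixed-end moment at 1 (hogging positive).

Take the two fixed-end moments M_1, M_2 as redundants; the released structure is the simple span 12.
End rotations of the released simple span under the applied load (×1/EI):
  at 1: point load 108.5 at a = 4.2: Pab(L + b)/(6LEI) = 297.7/EI
  at 2: point load 108.5 at a = 4.2: Pab(L + a)/(6LEI) = 340.3/EI
  at 1: point load 142.7 at a = 4.9: Pab(L + b)/(6LEI) = 318.1/EI
  at 2: point load 142.7 at a = 4.9: Pab(L + a)/(6LEI) = 416/EI
  θ_10 = 615.9/EI,  θ_20 = 756.3/EI
Flexibility coefficients: a unit moment at one end gives L/(3EI) there and L/(6EI) at the far end, so f₁₁ = f₂₂ = 2.333/EI and f₁₂ = f₂₁ = 1.167/EI.
Compatibility — zero rotation at each built-in end:
  2.333 M_1 + 1.167 M_2 = 615.9
  1.167 M_1 + 2.333 M_2 = 756.3
Solving the pair gives M_1 = 135.8 kN·m and M_2 = 256.2 kN·m (hogging).

M_1 = 135.8 kN·m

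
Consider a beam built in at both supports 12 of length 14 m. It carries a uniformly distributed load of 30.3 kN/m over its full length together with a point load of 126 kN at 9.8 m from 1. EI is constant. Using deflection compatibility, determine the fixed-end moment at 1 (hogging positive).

M_1 = 606 kN·m

Release both end moments; the primary structure is a simply-supported span 12 with redundants M_1 and M_2.
End rotations of the released simple span under the applied load (×1/EI):
  at 1: UDL 30.3: wL³/(24EI) = 3464/EI
  at 2: UDL 30.3: wL³/(24EI) = 3464/EI
  at 1: point load 126 at a = 9.8: Pab(L + b)/(6LEI) = 1124/EI
  at 2: point load 126 at a = 9.8: Pab(L + a)/(6LEI) = 1469/EI
  θ_10 = 4588/EI,  θ_20 = 4934/EI
Flexibility coefficients: a unit moment at one end gives L/(3EI) there and L/(6EI) at the far end, so f₁₁ = f₂₂ = 4.667/EI and f₁₂ = f₂₁ = 2.333/EI.
Compatibility — zero rotation at each built-in end:
  4.667 M_1 + 2.333 M_2 = 4588
  2.333 M_1 + 4.667 M_2 = 4934
Solving the pair gives M_1 = 606 kN·m and M_2 = 754.2 kN·m (hogging).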